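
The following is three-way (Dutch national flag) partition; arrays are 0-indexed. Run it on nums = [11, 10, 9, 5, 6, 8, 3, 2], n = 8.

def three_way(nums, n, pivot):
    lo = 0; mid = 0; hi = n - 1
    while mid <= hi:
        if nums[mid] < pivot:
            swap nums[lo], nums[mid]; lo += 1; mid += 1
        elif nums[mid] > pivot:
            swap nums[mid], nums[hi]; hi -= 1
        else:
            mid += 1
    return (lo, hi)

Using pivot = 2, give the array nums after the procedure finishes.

[2, 9, 5, 6, 8, 3, 10, 11]

pivot = 2; lo=0, mid=0, hi=7
nums[mid]=11>2: swap nums[0],nums[7]; hi=6 → [2, 10, 9, 5, 6, 8, 3, 11]
nums[mid]=2=2: mid=1
nums[mid]=10>2: swap nums[1],nums[6]; hi=5 → [2, 3, 9, 5, 6, 8, 10, 11]
nums[mid]=3>2: swap nums[1],nums[5]; hi=4 → [2, 8, 9, 5, 6, 3, 10, 11]
nums[mid]=8>2: swap nums[1],nums[4]; hi=3 → [2, 6, 9, 5, 8, 3, 10, 11]
nums[mid]=6>2: swap nums[1],nums[3]; hi=2 → [2, 5, 9, 6, 8, 3, 10, 11]
nums[mid]=5>2: swap nums[1],nums[2]; hi=1 → [2, 9, 5, 6, 8, 3, 10, 11]
nums[mid]=9>2: swap nums[1],nums[1]; hi=0 → [2, 9, 5, 6, 8, 3, 10, 11]
end: lo=0, hi=0; nums = [2, 9, 5, 6, 8, 3, 10, 11]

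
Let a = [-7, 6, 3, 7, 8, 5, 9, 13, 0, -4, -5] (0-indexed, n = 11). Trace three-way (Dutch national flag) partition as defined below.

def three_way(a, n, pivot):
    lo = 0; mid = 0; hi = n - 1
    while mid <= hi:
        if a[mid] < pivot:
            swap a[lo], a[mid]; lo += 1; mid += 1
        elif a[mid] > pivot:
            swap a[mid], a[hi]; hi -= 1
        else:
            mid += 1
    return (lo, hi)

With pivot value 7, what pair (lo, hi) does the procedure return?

pivot = 7; lo=0, mid=0, hi=10
a[mid]=-7<7: swap a[0],a[0]; lo=1,mid=1 → [-7, 6, 3, 7, 8, 5, 9, 13, 0, -4, -5]
a[mid]=6<7: swap a[1],a[1]; lo=2,mid=2 → [-7, 6, 3, 7, 8, 5, 9, 13, 0, -4, -5]
a[mid]=3<7: swap a[2],a[2]; lo=3,mid=3 → [-7, 6, 3, 7, 8, 5, 9, 13, 0, -4, -5]
a[mid]=7=7: mid=4
a[mid]=8>7: swap a[4],a[10]; hi=9 → [-7, 6, 3, 7, -5, 5, 9, 13, 0, -4, 8]
a[mid]=-5<7: swap a[3],a[4]; lo=4,mid=5 → [-7, 6, 3, -5, 7, 5, 9, 13, 0, -4, 8]
a[mid]=5<7: swap a[4],a[5]; lo=5,mid=6 → [-7, 6, 3, -5, 5, 7, 9, 13, 0, -4, 8]
a[mid]=9>7: swap a[6],a[9]; hi=8 → [-7, 6, 3, -5, 5, 7, -4, 13, 0, 9, 8]
a[mid]=-4<7: swap a[5],a[6]; lo=6,mid=7 → [-7, 6, 3, -5, 5, -4, 7, 13, 0, 9, 8]
a[mid]=13>7: swap a[7],a[8]; hi=7 → [-7, 6, 3, -5, 5, -4, 7, 0, 13, 9, 8]
a[mid]=0<7: swap a[6],a[7]; lo=7,mid=8 → [-7, 6, 3, -5, 5, -4, 0, 7, 13, 9, 8]
end: lo=7, hi=7; a = [-7, 6, 3, -5, 5, -4, 0, 7, 13, 9, 8]

(7, 7)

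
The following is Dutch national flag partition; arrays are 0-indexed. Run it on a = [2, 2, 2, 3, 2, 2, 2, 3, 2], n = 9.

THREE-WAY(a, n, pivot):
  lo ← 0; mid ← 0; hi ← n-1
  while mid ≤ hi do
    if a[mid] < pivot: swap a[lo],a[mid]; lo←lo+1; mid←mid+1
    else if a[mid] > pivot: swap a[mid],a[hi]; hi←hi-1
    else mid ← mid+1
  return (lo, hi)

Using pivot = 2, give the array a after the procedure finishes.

[2, 2, 2, 2, 2, 2, 2, 3, 3]

pivot = 2; lo=0, mid=0, hi=8
a[mid]=2=2: mid=1
a[mid]=2=2: mid=2
a[mid]=2=2: mid=3
a[mid]=3>2: swap a[3],a[8]; hi=7 → [2, 2, 2, 2, 2, 2, 2, 3, 3]
a[mid]=2=2: mid=4
a[mid]=2=2: mid=5
a[mid]=2=2: mid=6
a[mid]=2=2: mid=7
a[mid]=3>2: swap a[7],a[7]; hi=6 → [2, 2, 2, 2, 2, 2, 2, 3, 3]
end: lo=0, hi=6; a = [2, 2, 2, 2, 2, 2, 2, 3, 3]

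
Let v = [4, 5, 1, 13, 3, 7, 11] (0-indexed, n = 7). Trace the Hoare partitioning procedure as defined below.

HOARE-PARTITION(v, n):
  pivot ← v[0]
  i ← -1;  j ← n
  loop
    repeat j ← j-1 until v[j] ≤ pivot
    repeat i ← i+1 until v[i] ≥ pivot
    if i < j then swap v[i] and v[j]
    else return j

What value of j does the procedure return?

pivot = v[0] = 4; i = -1, j = 7
j→4 (v[4]=3≤4), i→0 (v[0]=4≥4); i<j, swap → [3, 5, 1, 13, 4, 7, 11]
j→2 (v[2]=1≤4), i→1 (v[1]=5≥4); i<j, swap → [3, 1, 5, 13, 4, 7, 11]
j→1, i→2; i≥j, return j=1. v = [3, 1, 5, 13, 4, 7, 11]

1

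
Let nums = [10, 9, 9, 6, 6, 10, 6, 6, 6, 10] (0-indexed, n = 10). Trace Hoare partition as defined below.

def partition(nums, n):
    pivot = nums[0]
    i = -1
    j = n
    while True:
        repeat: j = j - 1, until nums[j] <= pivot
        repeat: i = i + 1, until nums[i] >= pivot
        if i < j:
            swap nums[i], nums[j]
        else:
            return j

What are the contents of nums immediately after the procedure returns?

[10, 9, 9, 6, 6, 6, 6, 6, 10, 10]

pivot = nums[0] = 10; i = -1, j = 10
j→9 (nums[9]=10≤10), i→0 (nums[0]=10≥10); i<j, swap → [10, 9, 9, 6, 6, 10, 6, 6, 6, 10]
j→8 (nums[8]=6≤10), i→5 (nums[5]=10≥10); i<j, swap → [10, 9, 9, 6, 6, 6, 6, 6, 10, 10]
j→7, i→8; i≥j, return j=7. nums = [10, 9, 9, 6, 6, 6, 6, 6, 10, 10]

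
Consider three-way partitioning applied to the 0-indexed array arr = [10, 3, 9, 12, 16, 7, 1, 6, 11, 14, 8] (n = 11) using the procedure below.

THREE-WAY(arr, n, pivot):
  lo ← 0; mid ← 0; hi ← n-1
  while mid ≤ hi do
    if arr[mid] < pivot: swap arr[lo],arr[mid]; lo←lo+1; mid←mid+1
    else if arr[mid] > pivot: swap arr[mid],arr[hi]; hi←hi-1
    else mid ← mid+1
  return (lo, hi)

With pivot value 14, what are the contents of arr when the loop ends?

pivot = 14; lo=0, mid=0, hi=10
arr[mid]=10<14: swap arr[0],arr[0]; lo=1,mid=1 → [10, 3, 9, 12, 16, 7, 1, 6, 11, 14, 8]
arr[mid]=3<14: swap arr[1],arr[1]; lo=2,mid=2 → [10, 3, 9, 12, 16, 7, 1, 6, 11, 14, 8]
arr[mid]=9<14: swap arr[2],arr[2]; lo=3,mid=3 → [10, 3, 9, 12, 16, 7, 1, 6, 11, 14, 8]
arr[mid]=12<14: swap arr[3],arr[3]; lo=4,mid=4 → [10, 3, 9, 12, 16, 7, 1, 6, 11, 14, 8]
arr[mid]=16>14: swap arr[4],arr[10]; hi=9 → [10, 3, 9, 12, 8, 7, 1, 6, 11, 14, 16]
arr[mid]=8<14: swap arr[4],arr[4]; lo=5,mid=5 → [10, 3, 9, 12, 8, 7, 1, 6, 11, 14, 16]
arr[mid]=7<14: swap arr[5],arr[5]; lo=6,mid=6 → [10, 3, 9, 12, 8, 7, 1, 6, 11, 14, 16]
arr[mid]=1<14: swap arr[6],arr[6]; lo=7,mid=7 → [10, 3, 9, 12, 8, 7, 1, 6, 11, 14, 16]
arr[mid]=6<14: swap arr[7],arr[7]; lo=8,mid=8 → [10, 3, 9, 12, 8, 7, 1, 6, 11, 14, 16]
arr[mid]=11<14: swap arr[8],arr[8]; lo=9,mid=9 → [10, 3, 9, 12, 8, 7, 1, 6, 11, 14, 16]
arr[mid]=14=14: mid=10
end: lo=9, hi=9; arr = [10, 3, 9, 12, 8, 7, 1, 6, 11, 14, 16]

[10, 3, 9, 12, 8, 7, 1, 6, 11, 14, 16]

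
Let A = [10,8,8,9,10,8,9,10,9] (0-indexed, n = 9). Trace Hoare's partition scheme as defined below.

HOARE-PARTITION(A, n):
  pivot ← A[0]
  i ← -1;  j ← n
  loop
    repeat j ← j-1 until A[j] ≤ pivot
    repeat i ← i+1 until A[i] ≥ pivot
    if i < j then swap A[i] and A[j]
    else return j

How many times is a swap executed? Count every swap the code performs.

2

pivot=10
j stops at 8 (9), i stops at 0 (10); swap ⇒ [9,8,8,9,10,8,9,10,10]
j stops at 7 (10), i stops at 4 (10); swap ⇒ [9,8,8,9,10,8,9,10,10]
j stops at 6, i stops at 7; i≥j ⇒ return 6. A=[9,8,8,9,10,8,9,10,10]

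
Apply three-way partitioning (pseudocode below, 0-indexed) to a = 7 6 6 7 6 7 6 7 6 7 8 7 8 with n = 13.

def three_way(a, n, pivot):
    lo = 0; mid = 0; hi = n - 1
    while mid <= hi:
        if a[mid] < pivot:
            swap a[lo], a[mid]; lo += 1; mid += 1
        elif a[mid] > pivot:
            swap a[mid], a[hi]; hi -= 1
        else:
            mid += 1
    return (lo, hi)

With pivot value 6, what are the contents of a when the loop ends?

6 6 6 6 6 7 7 7 7 8 7 8 7

lo=0 mid=0 hi=12
7>6: swap(0,12), hi=11 ⇒ 8 6 6 7 6 7 6 7 6 7 8 7 7
8>6: swap(0,11), hi=10 ⇒ 7 6 6 7 6 7 6 7 6 7 8 8 7
7>6: swap(0,10), hi=9 ⇒ 8 6 6 7 6 7 6 7 6 7 7 8 7
8>6: swap(0,9), hi=8 ⇒ 7 6 6 7 6 7 6 7 6 8 7 8 7
7>6: swap(0,8), hi=7 ⇒ 6 6 6 7 6 7 6 7 7 8 7 8 7
6=6: mid=1
6=6: mid=2
6=6: mid=3
7>6: swap(3,7), hi=6 ⇒ 6 6 6 7 6 7 6 7 7 8 7 8 7
7>6: swap(3,6), hi=5 ⇒ 6 6 6 6 6 7 7 7 7 8 7 8 7
6=6: mid=4
6=6: mid=5
7>6: swap(5,5), hi=4 ⇒ 6 6 6 6 6 7 7 7 7 8 7 8 7
done. lo=0 hi=4; a=6 6 6 6 6 7 7 7 7 8 7 8 7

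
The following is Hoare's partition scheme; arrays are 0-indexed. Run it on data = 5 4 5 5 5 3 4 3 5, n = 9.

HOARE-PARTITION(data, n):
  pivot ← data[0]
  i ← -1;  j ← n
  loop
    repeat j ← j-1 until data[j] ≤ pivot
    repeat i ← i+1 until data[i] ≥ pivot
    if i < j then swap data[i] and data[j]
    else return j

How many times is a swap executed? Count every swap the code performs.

4

pivot=5
j stops at 8 (5), i stops at 0 (5); swap ⇒ 5 4 5 5 5 3 4 3 5
j stops at 7 (3), i stops at 2 (5); swap ⇒ 5 4 3 5 5 3 4 5 5
j stops at 6 (4), i stops at 3 (5); swap ⇒ 5 4 3 4 5 3 5 5 5
j stops at 5 (3), i stops at 4 (5); swap ⇒ 5 4 3 4 3 5 5 5 5
j stops at 4, i stops at 5; i≥j ⇒ return 4. data=5 4 3 4 3 5 5 5 5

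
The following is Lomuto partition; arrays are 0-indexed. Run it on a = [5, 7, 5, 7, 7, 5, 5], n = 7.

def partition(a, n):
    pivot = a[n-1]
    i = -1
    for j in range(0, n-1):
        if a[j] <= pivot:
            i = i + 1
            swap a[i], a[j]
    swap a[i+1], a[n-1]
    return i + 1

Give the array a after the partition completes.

pivot=5, i=-1
j=0: 5≤5, i=0, swap(0,0) ⇒ [5, 7, 5, 7, 7, 5, 5]
j=1: 7>5, skip
j=2: 5≤5, i=1, swap(1,2) ⇒ [5, 5, 7, 7, 7, 5, 5]
j=3: 7>5, skip
j=4: 7>5, skip
j=5: 5≤5, i=2, swap(2,5) ⇒ [5, 5, 5, 7, 7, 7, 5]
swap(3,6) ⇒ [5, 5, 5, 5, 7, 7, 7]; return 3

[5, 5, 5, 5, 7, 7, 7]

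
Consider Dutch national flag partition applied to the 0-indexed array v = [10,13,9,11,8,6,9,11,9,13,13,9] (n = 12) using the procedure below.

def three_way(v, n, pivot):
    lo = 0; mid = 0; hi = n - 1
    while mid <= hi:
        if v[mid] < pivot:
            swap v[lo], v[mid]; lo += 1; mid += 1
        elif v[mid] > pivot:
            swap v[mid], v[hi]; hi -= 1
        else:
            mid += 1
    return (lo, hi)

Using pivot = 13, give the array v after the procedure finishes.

lo=0 mid=0 hi=11
10<13: swap(0,0), lo=1 mid=1 ⇒ [10,13,9,11,8,6,9,11,9,13,13,9]
13=13: mid=2
9<13: swap(1,2), lo=2 mid=3 ⇒ [10,9,13,11,8,6,9,11,9,13,13,9]
11<13: swap(2,3), lo=3 mid=4 ⇒ [10,9,11,13,8,6,9,11,9,13,13,9]
8<13: swap(3,4), lo=4 mid=5 ⇒ [10,9,11,8,13,6,9,11,9,13,13,9]
6<13: swap(4,5), lo=5 mid=6 ⇒ [10,9,11,8,6,13,9,11,9,13,13,9]
9<13: swap(5,6), lo=6 mid=7 ⇒ [10,9,11,8,6,9,13,11,9,13,13,9]
11<13: swap(6,7), lo=7 mid=8 ⇒ [10,9,11,8,6,9,11,13,9,13,13,9]
9<13: swap(7,8), lo=8 mid=9 ⇒ [10,9,11,8,6,9,11,9,13,13,13,9]
13=13: mid=10
13=13: mid=11
9<13: swap(8,11), lo=9 mid=12 ⇒ [10,9,11,8,6,9,11,9,9,13,13,13]
done. lo=9 hi=11; v=[10,9,11,8,6,9,11,9,9,13,13,13]

[10,9,11,8,6,9,11,9,9,13,13,13]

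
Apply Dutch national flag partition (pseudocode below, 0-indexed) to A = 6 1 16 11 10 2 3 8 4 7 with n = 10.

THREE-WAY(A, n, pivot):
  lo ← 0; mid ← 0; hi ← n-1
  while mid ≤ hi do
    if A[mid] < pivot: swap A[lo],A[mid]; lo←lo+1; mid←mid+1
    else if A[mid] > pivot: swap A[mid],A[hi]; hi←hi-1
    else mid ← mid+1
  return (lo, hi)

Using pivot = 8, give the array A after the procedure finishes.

6 1 7 4 2 3 8 10 11 16

pivot = 8; lo=0, mid=0, hi=9
A[mid]=6<8: swap A[0],A[0]; lo=1,mid=1 → 6 1 16 11 10 2 3 8 4 7
A[mid]=1<8: swap A[1],A[1]; lo=2,mid=2 → 6 1 16 11 10 2 3 8 4 7
A[mid]=16>8: swap A[2],A[9]; hi=8 → 6 1 7 11 10 2 3 8 4 16
A[mid]=7<8: swap A[2],A[2]; lo=3,mid=3 → 6 1 7 11 10 2 3 8 4 16
A[mid]=11>8: swap A[3],A[8]; hi=7 → 6 1 7 4 10 2 3 8 11 16
A[mid]=4<8: swap A[3],A[3]; lo=4,mid=4 → 6 1 7 4 10 2 3 8 11 16
A[mid]=10>8: swap A[4],A[7]; hi=6 → 6 1 7 4 8 2 3 10 11 16
A[mid]=8=8: mid=5
A[mid]=2<8: swap A[4],A[5]; lo=5,mid=6 → 6 1 7 4 2 8 3 10 11 16
A[mid]=3<8: swap A[5],A[6]; lo=6,mid=7 → 6 1 7 4 2 3 8 10 11 16
end: lo=6, hi=6; A = 6 1 7 4 2 3 8 10 11 16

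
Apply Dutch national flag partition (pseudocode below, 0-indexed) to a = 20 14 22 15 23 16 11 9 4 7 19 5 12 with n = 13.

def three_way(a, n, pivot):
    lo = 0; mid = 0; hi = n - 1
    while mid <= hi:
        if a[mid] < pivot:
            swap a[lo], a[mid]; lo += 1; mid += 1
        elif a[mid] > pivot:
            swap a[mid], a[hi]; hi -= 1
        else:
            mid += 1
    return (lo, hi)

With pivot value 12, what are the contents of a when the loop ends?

lo=0 mid=0 hi=12
20>12: swap(0,12), hi=11 ⇒ 12 14 22 15 23 16 11 9 4 7 19 5 20
12=12: mid=1
14>12: swap(1,11), hi=10 ⇒ 12 5 22 15 23 16 11 9 4 7 19 14 20
5<12: swap(0,1), lo=1 mid=2 ⇒ 5 12 22 15 23 16 11 9 4 7 19 14 20
22>12: swap(2,10), hi=9 ⇒ 5 12 19 15 23 16 11 9 4 7 22 14 20
19>12: swap(2,9), hi=8 ⇒ 5 12 7 15 23 16 11 9 4 19 22 14 20
7<12: swap(1,2), lo=2 mid=3 ⇒ 5 7 12 15 23 16 11 9 4 19 22 14 20
15>12: swap(3,8), hi=7 ⇒ 5 7 12 4 23 16 11 9 15 19 22 14 20
4<12: swap(2,3), lo=3 mid=4 ⇒ 5 7 4 12 23 16 11 9 15 19 22 14 20
23>12: swap(4,7), hi=6 ⇒ 5 7 4 12 9 16 11 23 15 19 22 14 20
9<12: swap(3,4), lo=4 mid=5 ⇒ 5 7 4 9 12 16 11 23 15 19 22 14 20
16>12: swap(5,6), hi=5 ⇒ 5 7 4 9 12 11 16 23 15 19 22 14 20
11<12: swap(4,5), lo=5 mid=6 ⇒ 5 7 4 9 11 12 16 23 15 19 22 14 20
done. lo=5 hi=5; a=5 7 4 9 11 12 16 23 15 19 22 14 20

5 7 4 9 11 12 16 23 15 19 22 14 20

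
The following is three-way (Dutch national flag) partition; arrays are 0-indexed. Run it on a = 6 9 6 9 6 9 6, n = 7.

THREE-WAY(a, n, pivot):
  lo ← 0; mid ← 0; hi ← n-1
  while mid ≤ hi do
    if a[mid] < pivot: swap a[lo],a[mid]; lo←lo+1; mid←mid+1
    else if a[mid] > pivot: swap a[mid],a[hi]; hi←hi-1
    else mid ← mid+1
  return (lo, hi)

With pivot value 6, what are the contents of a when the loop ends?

pivot = 6; lo=0, mid=0, hi=6
a[mid]=6=6: mid=1
a[mid]=9>6: swap a[1],a[6]; hi=5 → 6 6 6 9 6 9 9
a[mid]=6=6: mid=2
a[mid]=6=6: mid=3
a[mid]=9>6: swap a[3],a[5]; hi=4 → 6 6 6 9 6 9 9
a[mid]=9>6: swap a[3],a[4]; hi=3 → 6 6 6 6 9 9 9
a[mid]=6=6: mid=4
end: lo=0, hi=3; a = 6 6 6 6 9 9 9

6 6 6 6 9 9 9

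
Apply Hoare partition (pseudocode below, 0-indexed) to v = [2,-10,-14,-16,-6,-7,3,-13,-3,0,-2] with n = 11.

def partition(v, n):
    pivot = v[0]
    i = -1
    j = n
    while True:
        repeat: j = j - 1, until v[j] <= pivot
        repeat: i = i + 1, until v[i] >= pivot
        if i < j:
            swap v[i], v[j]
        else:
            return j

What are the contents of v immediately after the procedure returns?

pivot=2
j stops at 10 (-2), i stops at 0 (2); swap ⇒ [-2,-10,-14,-16,-6,-7,3,-13,-3,0,2]
j stops at 9 (0), i stops at 6 (3); swap ⇒ [-2,-10,-14,-16,-6,-7,0,-13,-3,3,2]
j stops at 8, i stops at 9; i≥j ⇒ return 8. v=[-2,-10,-14,-16,-6,-7,0,-13,-3,3,2]

[-2,-10,-14,-16,-6,-7,0,-13,-3,3,2]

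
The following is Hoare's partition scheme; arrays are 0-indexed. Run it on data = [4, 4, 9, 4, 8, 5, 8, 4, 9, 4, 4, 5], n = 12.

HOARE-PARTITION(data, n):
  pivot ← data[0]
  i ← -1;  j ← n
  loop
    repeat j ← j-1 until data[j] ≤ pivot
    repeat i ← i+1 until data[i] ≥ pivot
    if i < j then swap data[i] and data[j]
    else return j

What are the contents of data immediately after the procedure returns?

[4, 4, 4, 4, 8, 5, 8, 9, 9, 4, 4, 5]

pivot = data[0] = 4; i = -1, j = 12
j→10 (data[10]=4≤4), i→0 (data[0]=4≥4); i<j, swap → [4, 4, 9, 4, 8, 5, 8, 4, 9, 4, 4, 5]
j→9 (data[9]=4≤4), i→1 (data[1]=4≥4); i<j, swap → [4, 4, 9, 4, 8, 5, 8, 4, 9, 4, 4, 5]
j→7 (data[7]=4≤4), i→2 (data[2]=9≥4); i<j, swap → [4, 4, 4, 4, 8, 5, 8, 9, 9, 4, 4, 5]
j→3, i→3; i≥j, return j=3. data = [4, 4, 4, 4, 8, 5, 8, 9, 9, 4, 4, 5]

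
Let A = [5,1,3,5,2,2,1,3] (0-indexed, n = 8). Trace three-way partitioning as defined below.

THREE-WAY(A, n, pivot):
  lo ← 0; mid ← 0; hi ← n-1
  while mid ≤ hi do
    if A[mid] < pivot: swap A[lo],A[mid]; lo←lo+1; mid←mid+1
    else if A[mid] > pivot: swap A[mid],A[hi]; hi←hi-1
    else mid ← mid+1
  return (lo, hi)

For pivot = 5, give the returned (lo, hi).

(6, 7)

lo=0 mid=0 hi=7
5=5: mid=1
1<5: swap(0,1), lo=1 mid=2 ⇒ [1,5,3,5,2,2,1,3]
3<5: swap(1,2), lo=2 mid=3 ⇒ [1,3,5,5,2,2,1,3]
5=5: mid=4
2<5: swap(2,4), lo=3 mid=5 ⇒ [1,3,2,5,5,2,1,3]
2<5: swap(3,5), lo=4 mid=6 ⇒ [1,3,2,2,5,5,1,3]
1<5: swap(4,6), lo=5 mid=7 ⇒ [1,3,2,2,1,5,5,3]
3<5: swap(5,7), lo=6 mid=8 ⇒ [1,3,2,2,1,3,5,5]
done. lo=6 hi=7; A=[1,3,2,2,1,3,5,5]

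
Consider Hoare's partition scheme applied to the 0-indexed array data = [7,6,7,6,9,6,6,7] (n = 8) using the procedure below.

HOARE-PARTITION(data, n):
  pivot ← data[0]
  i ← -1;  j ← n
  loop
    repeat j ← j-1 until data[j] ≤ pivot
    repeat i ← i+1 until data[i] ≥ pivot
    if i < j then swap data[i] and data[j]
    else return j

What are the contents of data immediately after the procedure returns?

pivot = data[0] = 7; i = -1, j = 8
j→7 (data[7]=7≤7), i→0 (data[0]=7≥7); i<j, swap → [7,6,7,6,9,6,6,7]
j→6 (data[6]=6≤7), i→2 (data[2]=7≥7); i<j, swap → [7,6,6,6,9,6,7,7]
j→5 (data[5]=6≤7), i→4 (data[4]=9≥7); i<j, swap → [7,6,6,6,6,9,7,7]
j→4, i→5; i≥j, return j=4. data = [7,6,6,6,6,9,7,7]

[7,6,6,6,6,9,7,7]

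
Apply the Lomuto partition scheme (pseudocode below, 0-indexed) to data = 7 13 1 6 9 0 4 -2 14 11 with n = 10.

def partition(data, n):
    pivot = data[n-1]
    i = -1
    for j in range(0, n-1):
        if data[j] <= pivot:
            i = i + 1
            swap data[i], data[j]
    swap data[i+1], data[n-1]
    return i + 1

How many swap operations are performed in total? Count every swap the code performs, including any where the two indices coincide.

pivot = data[9] = 11; i = -1
j=0: data[0]=7 ≤ 11 → i=0, swap data[0],data[0] (no change) → 7 13 1 6 9 0 4 -2 14 11
j=1: data[1]=13 > 11 → no swap
j=2: data[2]=1 ≤ 11 → i=1, swap data[1],data[2] → 7 1 13 6 9 0 4 -2 14 11
j=3: data[3]=6 ≤ 11 → i=2, swap data[2],data[3] → 7 1 6 13 9 0 4 -2 14 11
j=4: data[4]=9 ≤ 11 → i=3, swap data[3],data[4] → 7 1 6 9 13 0 4 -2 14 11
j=5: data[5]=0 ≤ 11 → i=4, swap data[4],data[5] → 7 1 6 9 0 13 4 -2 14 11
j=6: data[6]=4 ≤ 11 → i=5, swap data[5],data[6] → 7 1 6 9 0 4 13 -2 14 11
j=7: data[7]=-2 ≤ 11 → i=6, swap data[6],data[7] → 7 1 6 9 0 4 -2 13 14 11
j=8: data[8]=14 > 11 → no swap
final swap data[7],data[9] → 7 1 6 9 0 4 -2 11 14 13; return 7

8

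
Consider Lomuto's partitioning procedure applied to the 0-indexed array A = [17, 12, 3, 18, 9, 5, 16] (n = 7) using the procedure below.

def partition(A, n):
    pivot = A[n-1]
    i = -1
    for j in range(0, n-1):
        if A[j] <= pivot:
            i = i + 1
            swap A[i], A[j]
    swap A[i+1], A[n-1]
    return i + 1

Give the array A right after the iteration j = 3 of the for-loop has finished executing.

pivot = A[6] = 16; i = -1
j=0: A[0]=17 > 16 → no swap
j=1: A[1]=12 ≤ 16 → i=0, swap A[0],A[1] → [12, 17, 3, 18, 9, 5, 16]
j=2: A[2]=3 ≤ 16 → i=1, swap A[1],A[2] → [12, 3, 17, 18, 9, 5, 16]
j=3: A[3]=18 > 16 → no swap
(after j=3) A = [12, 3, 17, 18, 9, 5, 16]

[12, 3, 17, 18, 9, 5, 16]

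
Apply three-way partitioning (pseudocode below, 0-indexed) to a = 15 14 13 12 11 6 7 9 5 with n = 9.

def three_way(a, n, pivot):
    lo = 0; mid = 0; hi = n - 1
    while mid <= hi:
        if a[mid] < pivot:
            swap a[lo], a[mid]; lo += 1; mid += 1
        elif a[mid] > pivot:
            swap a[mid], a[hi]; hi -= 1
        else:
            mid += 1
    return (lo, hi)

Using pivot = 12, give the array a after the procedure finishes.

pivot = 12; lo=0, mid=0, hi=8
a[mid]=15>12: swap a[0],a[8]; hi=7 → 5 14 13 12 11 6 7 9 15
a[mid]=5<12: swap a[0],a[0]; lo=1,mid=1 → 5 14 13 12 11 6 7 9 15
a[mid]=14>12: swap a[1],a[7]; hi=6 → 5 9 13 12 11 6 7 14 15
a[mid]=9<12: swap a[1],a[1]; lo=2,mid=2 → 5 9 13 12 11 6 7 14 15
a[mid]=13>12: swap a[2],a[6]; hi=5 → 5 9 7 12 11 6 13 14 15
a[mid]=7<12: swap a[2],a[2]; lo=3,mid=3 → 5 9 7 12 11 6 13 14 15
a[mid]=12=12: mid=4
a[mid]=11<12: swap a[3],a[4]; lo=4,mid=5 → 5 9 7 11 12 6 13 14 15
a[mid]=6<12: swap a[4],a[5]; lo=5,mid=6 → 5 9 7 11 6 12 13 14 15
end: lo=5, hi=5; a = 5 9 7 11 6 12 13 14 15

5 9 7 11 6 12 13 14 15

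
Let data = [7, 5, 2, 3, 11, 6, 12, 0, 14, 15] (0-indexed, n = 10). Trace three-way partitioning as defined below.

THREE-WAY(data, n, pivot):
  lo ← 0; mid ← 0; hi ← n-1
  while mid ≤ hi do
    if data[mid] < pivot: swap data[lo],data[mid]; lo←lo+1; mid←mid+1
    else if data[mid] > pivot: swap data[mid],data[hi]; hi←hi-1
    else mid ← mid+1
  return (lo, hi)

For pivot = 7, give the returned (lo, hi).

(5, 5)

lo=0 mid=0 hi=9
7=7: mid=1
5<7: swap(0,1), lo=1 mid=2 ⇒ [5, 7, 2, 3, 11, 6, 12, 0, 14, 15]
2<7: swap(1,2), lo=2 mid=3 ⇒ [5, 2, 7, 3, 11, 6, 12, 0, 14, 15]
3<7: swap(2,3), lo=3 mid=4 ⇒ [5, 2, 3, 7, 11, 6, 12, 0, 14, 15]
11>7: swap(4,9), hi=8 ⇒ [5, 2, 3, 7, 15, 6, 12, 0, 14, 11]
15>7: swap(4,8), hi=7 ⇒ [5, 2, 3, 7, 14, 6, 12, 0, 15, 11]
14>7: swap(4,7), hi=6 ⇒ [5, 2, 3, 7, 0, 6, 12, 14, 15, 11]
0<7: swap(3,4), lo=4 mid=5 ⇒ [5, 2, 3, 0, 7, 6, 12, 14, 15, 11]
6<7: swap(4,5), lo=5 mid=6 ⇒ [5, 2, 3, 0, 6, 7, 12, 14, 15, 11]
12>7: swap(6,6), hi=5 ⇒ [5, 2, 3, 0, 6, 7, 12, 14, 15, 11]
done. lo=5 hi=5; data=[5, 2, 3, 0, 6, 7, 12, 14, 15, 11]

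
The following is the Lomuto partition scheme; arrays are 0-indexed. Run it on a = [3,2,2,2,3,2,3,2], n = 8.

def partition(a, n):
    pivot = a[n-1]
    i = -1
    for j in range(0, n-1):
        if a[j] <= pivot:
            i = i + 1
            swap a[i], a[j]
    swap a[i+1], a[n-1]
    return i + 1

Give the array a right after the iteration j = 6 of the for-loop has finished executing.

pivot=2, i=-1
j=0: 3>2, skip
j=1: 2≤2, i=0, swap(0,1) ⇒ [2,3,2,2,3,2,3,2]
j=2: 2≤2, i=1, swap(1,2) ⇒ [2,2,3,2,3,2,3,2]
j=3: 2≤2, i=2, swap(2,3) ⇒ [2,2,2,3,3,2,3,2]
j=4: 3>2, skip
j=5: 2≤2, i=3, swap(3,5) ⇒ [2,2,2,2,3,3,3,2]
j=6: 3>2, skip
(after j=6) a = [2,2,2,2,3,3,3,2]

[2,2,2,2,3,3,3,2]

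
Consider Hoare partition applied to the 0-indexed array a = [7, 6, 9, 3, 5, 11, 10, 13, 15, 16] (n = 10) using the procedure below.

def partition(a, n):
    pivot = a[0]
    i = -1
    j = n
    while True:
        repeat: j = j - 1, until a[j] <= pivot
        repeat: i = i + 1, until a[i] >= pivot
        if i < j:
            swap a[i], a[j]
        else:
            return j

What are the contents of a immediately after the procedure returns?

[5, 6, 3, 9, 7, 11, 10, 13, 15, 16]

pivot=7
j stops at 4 (5), i stops at 0 (7); swap ⇒ [5, 6, 9, 3, 7, 11, 10, 13, 15, 16]
j stops at 3 (3), i stops at 2 (9); swap ⇒ [5, 6, 3, 9, 7, 11, 10, 13, 15, 16]
j stops at 2, i stops at 3; i≥j ⇒ return 2. a=[5, 6, 3, 9, 7, 11, 10, 13, 15, 16]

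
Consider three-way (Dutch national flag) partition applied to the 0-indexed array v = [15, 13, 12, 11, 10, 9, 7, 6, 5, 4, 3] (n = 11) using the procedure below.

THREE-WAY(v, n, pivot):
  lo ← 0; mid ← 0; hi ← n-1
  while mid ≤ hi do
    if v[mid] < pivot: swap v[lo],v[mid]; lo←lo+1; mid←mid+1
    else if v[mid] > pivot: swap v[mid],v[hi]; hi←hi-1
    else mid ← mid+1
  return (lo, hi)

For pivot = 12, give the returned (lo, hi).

lo=0 mid=0 hi=10
15>12: swap(0,10), hi=9 ⇒ [3, 13, 12, 11, 10, 9, 7, 6, 5, 4, 15]
3<12: swap(0,0), lo=1 mid=1 ⇒ [3, 13, 12, 11, 10, 9, 7, 6, 5, 4, 15]
13>12: swap(1,9), hi=8 ⇒ [3, 4, 12, 11, 10, 9, 7, 6, 5, 13, 15]
4<12: swap(1,1), lo=2 mid=2 ⇒ [3, 4, 12, 11, 10, 9, 7, 6, 5, 13, 15]
12=12: mid=3
11<12: swap(2,3), lo=3 mid=4 ⇒ [3, 4, 11, 12, 10, 9, 7, 6, 5, 13, 15]
10<12: swap(3,4), lo=4 mid=5 ⇒ [3, 4, 11, 10, 12, 9, 7, 6, 5, 13, 15]
9<12: swap(4,5), lo=5 mid=6 ⇒ [3, 4, 11, 10, 9, 12, 7, 6, 5, 13, 15]
7<12: swap(5,6), lo=6 mid=7 ⇒ [3, 4, 11, 10, 9, 7, 12, 6, 5, 13, 15]
6<12: swap(6,7), lo=7 mid=8 ⇒ [3, 4, 11, 10, 9, 7, 6, 12, 5, 13, 15]
5<12: swap(7,8), lo=8 mid=9 ⇒ [3, 4, 11, 10, 9, 7, 6, 5, 12, 13, 15]
done. lo=8 hi=8; v=[3, 4, 11, 10, 9, 7, 6, 5, 12, 13, 15]

(8, 8)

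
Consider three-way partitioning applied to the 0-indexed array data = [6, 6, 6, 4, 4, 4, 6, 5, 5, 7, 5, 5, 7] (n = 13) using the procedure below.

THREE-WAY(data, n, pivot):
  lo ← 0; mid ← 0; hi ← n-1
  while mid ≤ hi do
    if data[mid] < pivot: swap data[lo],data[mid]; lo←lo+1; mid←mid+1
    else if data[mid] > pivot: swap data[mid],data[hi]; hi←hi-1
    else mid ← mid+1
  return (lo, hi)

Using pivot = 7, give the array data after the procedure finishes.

pivot = 7; lo=0, mid=0, hi=12
data[mid]=6<7: swap data[0],data[0]; lo=1,mid=1 → [6, 6, 6, 4, 4, 4, 6, 5, 5, 7, 5, 5, 7]
data[mid]=6<7: swap data[1],data[1]; lo=2,mid=2 → [6, 6, 6, 4, 4, 4, 6, 5, 5, 7, 5, 5, 7]
data[mid]=6<7: swap data[2],data[2]; lo=3,mid=3 → [6, 6, 6, 4, 4, 4, 6, 5, 5, 7, 5, 5, 7]
data[mid]=4<7: swap data[3],data[3]; lo=4,mid=4 → [6, 6, 6, 4, 4, 4, 6, 5, 5, 7, 5, 5, 7]
data[mid]=4<7: swap data[4],data[4]; lo=5,mid=5 → [6, 6, 6, 4, 4, 4, 6, 5, 5, 7, 5, 5, 7]
data[mid]=4<7: swap data[5],data[5]; lo=6,mid=6 → [6, 6, 6, 4, 4, 4, 6, 5, 5, 7, 5, 5, 7]
data[mid]=6<7: swap data[6],data[6]; lo=7,mid=7 → [6, 6, 6, 4, 4, 4, 6, 5, 5, 7, 5, 5, 7]
data[mid]=5<7: swap data[7],data[7]; lo=8,mid=8 → [6, 6, 6, 4, 4, 4, 6, 5, 5, 7, 5, 5, 7]
data[mid]=5<7: swap data[8],data[8]; lo=9,mid=9 → [6, 6, 6, 4, 4, 4, 6, 5, 5, 7, 5, 5, 7]
data[mid]=7=7: mid=10
data[mid]=5<7: swap data[9],data[10]; lo=10,mid=11 → [6, 6, 6, 4, 4, 4, 6, 5, 5, 5, 7, 5, 7]
data[mid]=5<7: swap data[10],data[11]; lo=11,mid=12 → [6, 6, 6, 4, 4, 4, 6, 5, 5, 5, 5, 7, 7]
data[mid]=7=7: mid=13
end: lo=11, hi=12; data = [6, 6, 6, 4, 4, 4, 6, 5, 5, 5, 5, 7, 7]

[6, 6, 6, 4, 4, 4, 6, 5, 5, 5, 5, 7, 7]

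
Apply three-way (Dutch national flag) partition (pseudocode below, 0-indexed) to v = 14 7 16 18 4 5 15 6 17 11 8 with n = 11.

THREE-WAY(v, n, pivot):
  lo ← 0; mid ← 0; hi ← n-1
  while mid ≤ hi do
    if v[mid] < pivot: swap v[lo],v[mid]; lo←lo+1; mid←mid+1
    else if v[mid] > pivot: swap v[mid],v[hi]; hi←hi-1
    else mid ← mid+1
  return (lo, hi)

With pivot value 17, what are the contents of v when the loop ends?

lo=0 mid=0 hi=10
14<17: swap(0,0), lo=1 mid=1 ⇒ 14 7 16 18 4 5 15 6 17 11 8
7<17: swap(1,1), lo=2 mid=2 ⇒ 14 7 16 18 4 5 15 6 17 11 8
16<17: swap(2,2), lo=3 mid=3 ⇒ 14 7 16 18 4 5 15 6 17 11 8
18>17: swap(3,10), hi=9 ⇒ 14 7 16 8 4 5 15 6 17 11 18
8<17: swap(3,3), lo=4 mid=4 ⇒ 14 7 16 8 4 5 15 6 17 11 18
4<17: swap(4,4), lo=5 mid=5 ⇒ 14 7 16 8 4 5 15 6 17 11 18
5<17: swap(5,5), lo=6 mid=6 ⇒ 14 7 16 8 4 5 15 6 17 11 18
15<17: swap(6,6), lo=7 mid=7 ⇒ 14 7 16 8 4 5 15 6 17 11 18
6<17: swap(7,7), lo=8 mid=8 ⇒ 14 7 16 8 4 5 15 6 17 11 18
17=17: mid=9
11<17: swap(8,9), lo=9 mid=10 ⇒ 14 7 16 8 4 5 15 6 11 17 18
done. lo=9 hi=9; v=14 7 16 8 4 5 15 6 11 17 18

14 7 16 8 4 5 15 6 11 17 18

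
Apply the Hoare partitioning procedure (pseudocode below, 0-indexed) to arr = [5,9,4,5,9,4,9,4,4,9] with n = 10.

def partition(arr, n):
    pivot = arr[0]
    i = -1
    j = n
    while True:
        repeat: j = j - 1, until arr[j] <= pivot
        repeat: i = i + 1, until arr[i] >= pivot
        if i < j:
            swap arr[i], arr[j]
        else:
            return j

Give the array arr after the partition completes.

[4,4,4,4,9,5,9,9,5,9]

pivot=5
j stops at 8 (4), i stops at 0 (5); swap ⇒ [4,9,4,5,9,4,9,4,5,9]
j stops at 7 (4), i stops at 1 (9); swap ⇒ [4,4,4,5,9,4,9,9,5,9]
j stops at 5 (4), i stops at 3 (5); swap ⇒ [4,4,4,4,9,5,9,9,5,9]
j stops at 3, i stops at 4; i≥j ⇒ return 3. arr=[4,4,4,4,9,5,9,9,5,9]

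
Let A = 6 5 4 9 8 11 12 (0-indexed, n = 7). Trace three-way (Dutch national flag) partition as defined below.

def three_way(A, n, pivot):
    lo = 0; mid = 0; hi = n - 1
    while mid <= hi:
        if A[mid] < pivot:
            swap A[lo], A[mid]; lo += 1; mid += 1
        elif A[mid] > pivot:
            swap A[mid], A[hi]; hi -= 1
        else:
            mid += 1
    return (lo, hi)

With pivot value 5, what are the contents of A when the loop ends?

4 5 9 8 11 12 6

pivot = 5; lo=0, mid=0, hi=6
A[mid]=6>5: swap A[0],A[6]; hi=5 → 12 5 4 9 8 11 6
A[mid]=12>5: swap A[0],A[5]; hi=4 → 11 5 4 9 8 12 6
A[mid]=11>5: swap A[0],A[4]; hi=3 → 8 5 4 9 11 12 6
A[mid]=8>5: swap A[0],A[3]; hi=2 → 9 5 4 8 11 12 6
A[mid]=9>5: swap A[0],A[2]; hi=1 → 4 5 9 8 11 12 6
A[mid]=4<5: swap A[0],A[0]; lo=1,mid=1 → 4 5 9 8 11 12 6
A[mid]=5=5: mid=2
end: lo=1, hi=1; A = 4 5 9 8 11 12 6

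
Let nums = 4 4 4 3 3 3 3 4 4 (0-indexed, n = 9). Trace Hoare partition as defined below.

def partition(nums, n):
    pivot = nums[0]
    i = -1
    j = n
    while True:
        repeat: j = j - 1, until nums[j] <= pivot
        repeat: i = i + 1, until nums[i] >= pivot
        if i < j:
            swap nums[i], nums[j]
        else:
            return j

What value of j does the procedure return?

pivot = nums[0] = 4; i = -1, j = 9
j→8 (nums[8]=4≤4), i→0 (nums[0]=4≥4); i<j, swap → 4 4 4 3 3 3 3 4 4
j→7 (nums[7]=4≤4), i→1 (nums[1]=4≥4); i<j, swap → 4 4 4 3 3 3 3 4 4
j→6 (nums[6]=3≤4), i→2 (nums[2]=4≥4); i<j, swap → 4 4 3 3 3 3 4 4 4
j→5, i→6; i≥j, return j=5. nums = 4 4 3 3 3 3 4 4 4

5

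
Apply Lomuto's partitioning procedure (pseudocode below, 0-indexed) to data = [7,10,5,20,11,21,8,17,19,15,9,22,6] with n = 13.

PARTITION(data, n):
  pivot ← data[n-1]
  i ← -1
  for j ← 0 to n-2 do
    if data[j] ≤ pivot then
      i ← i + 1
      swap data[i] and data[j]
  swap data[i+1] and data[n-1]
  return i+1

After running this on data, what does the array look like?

[5,6,7,20,11,21,8,17,19,15,9,22,10]

pivot = data[12] = 6; i = -1
j=0: data[0]=7 > 6 → no swap
j=1: data[1]=10 > 6 → no swap
j=2: data[2]=5 ≤ 6 → i=0, swap data[0],data[2] → [5,10,7,20,11,21,8,17,19,15,9,22,6]
j=3: data[3]=20 > 6 → no swap
j=4: data[4]=11 > 6 → no swap
j=5: data[5]=21 > 6 → no swap
j=6: data[6]=8 > 6 → no swap
j=7: data[7]=17 > 6 → no swap
j=8: data[8]=19 > 6 → no swap
j=9: data[9]=15 > 6 → no swap
j=10: data[10]=9 > 6 → no swap
j=11: data[11]=22 > 6 → no swap
final swap data[1],data[12] → [5,6,7,20,11,21,8,17,19,15,9,22,10]; return 1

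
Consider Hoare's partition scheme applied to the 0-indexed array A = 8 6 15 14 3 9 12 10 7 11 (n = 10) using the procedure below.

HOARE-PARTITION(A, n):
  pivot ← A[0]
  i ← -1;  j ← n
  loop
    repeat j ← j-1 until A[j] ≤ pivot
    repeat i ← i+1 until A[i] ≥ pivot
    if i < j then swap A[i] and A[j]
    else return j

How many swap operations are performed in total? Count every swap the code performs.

2

pivot=8
j stops at 8 (7), i stops at 0 (8); swap ⇒ 7 6 15 14 3 9 12 10 8 11
j stops at 4 (3), i stops at 2 (15); swap ⇒ 7 6 3 14 15 9 12 10 8 11
j stops at 2, i stops at 3; i≥j ⇒ return 2. A=7 6 3 14 15 9 12 10 8 11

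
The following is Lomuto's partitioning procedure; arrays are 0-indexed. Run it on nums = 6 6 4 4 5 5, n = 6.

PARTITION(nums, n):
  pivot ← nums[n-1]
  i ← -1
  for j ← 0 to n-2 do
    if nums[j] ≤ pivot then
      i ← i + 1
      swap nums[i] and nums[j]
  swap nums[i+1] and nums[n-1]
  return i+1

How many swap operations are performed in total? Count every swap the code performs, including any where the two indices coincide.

pivot=5, i=-1
j=0: 6>5, skip
j=1: 6>5, skip
j=2: 4≤5, i=0, swap(0,2) ⇒ 4 6 6 4 5 5
j=3: 4≤5, i=1, swap(1,3) ⇒ 4 4 6 6 5 5
j=4: 5≤5, i=2, swap(2,4) ⇒ 4 4 5 6 6 5
swap(3,5) ⇒ 4 4 5 5 6 6; return 3

4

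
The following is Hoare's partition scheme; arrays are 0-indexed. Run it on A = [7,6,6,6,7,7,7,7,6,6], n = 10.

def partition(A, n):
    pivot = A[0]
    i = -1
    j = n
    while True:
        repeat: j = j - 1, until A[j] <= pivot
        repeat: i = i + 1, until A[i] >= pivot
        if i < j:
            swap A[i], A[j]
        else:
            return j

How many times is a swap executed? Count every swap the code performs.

pivot=7
j stops at 9 (6), i stops at 0 (7); swap ⇒ [6,6,6,6,7,7,7,7,6,7]
j stops at 8 (6), i stops at 4 (7); swap ⇒ [6,6,6,6,6,7,7,7,7,7]
j stops at 7 (7), i stops at 5 (7); swap ⇒ [6,6,6,6,6,7,7,7,7,7]
j stops at 6, i stops at 6; i≥j ⇒ return 6. A=[6,6,6,6,6,7,7,7,7,7]

3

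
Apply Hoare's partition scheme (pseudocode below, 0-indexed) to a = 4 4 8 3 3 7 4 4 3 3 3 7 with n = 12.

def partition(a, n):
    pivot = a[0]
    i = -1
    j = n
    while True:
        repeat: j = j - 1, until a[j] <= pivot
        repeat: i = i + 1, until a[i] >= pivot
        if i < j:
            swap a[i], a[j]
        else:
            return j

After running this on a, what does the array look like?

3 3 3 3 3 4 4 7 8 4 4 7

pivot = a[0] = 4; i = -1, j = 12
j→10 (a[10]=3≤4), i→0 (a[0]=4≥4); i<j, swap → 3 4 8 3 3 7 4 4 3 3 4 7
j→9 (a[9]=3≤4), i→1 (a[1]=4≥4); i<j, swap → 3 3 8 3 3 7 4 4 3 4 4 7
j→8 (a[8]=3≤4), i→2 (a[2]=8≥4); i<j, swap → 3 3 3 3 3 7 4 4 8 4 4 7
j→7 (a[7]=4≤4), i→5 (a[5]=7≥4); i<j, swap → 3 3 3 3 3 4 4 7 8 4 4 7
j→6, i→6; i≥j, return j=6. a = 3 3 3 3 3 4 4 7 8 4 4 7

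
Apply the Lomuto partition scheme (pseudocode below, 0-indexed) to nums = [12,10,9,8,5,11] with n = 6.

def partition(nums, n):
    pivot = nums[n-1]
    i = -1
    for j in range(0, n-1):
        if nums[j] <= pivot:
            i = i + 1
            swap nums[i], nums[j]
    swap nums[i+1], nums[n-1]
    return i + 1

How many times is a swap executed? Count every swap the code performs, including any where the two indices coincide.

pivot = nums[5] = 11; i = -1
j=0: nums[0]=12 > 11 → no swap
j=1: nums[1]=10 ≤ 11 → i=0, swap nums[0],nums[1] → [10,12,9,8,5,11]
j=2: nums[2]=9 ≤ 11 → i=1, swap nums[1],nums[2] → [10,9,12,8,5,11]
j=3: nums[3]=8 ≤ 11 → i=2, swap nums[2],nums[3] → [10,9,8,12,5,11]
j=4: nums[4]=5 ≤ 11 → i=3, swap nums[3],nums[4] → [10,9,8,5,12,11]
final swap nums[4],nums[5] → [10,9,8,5,11,12]; return 4

5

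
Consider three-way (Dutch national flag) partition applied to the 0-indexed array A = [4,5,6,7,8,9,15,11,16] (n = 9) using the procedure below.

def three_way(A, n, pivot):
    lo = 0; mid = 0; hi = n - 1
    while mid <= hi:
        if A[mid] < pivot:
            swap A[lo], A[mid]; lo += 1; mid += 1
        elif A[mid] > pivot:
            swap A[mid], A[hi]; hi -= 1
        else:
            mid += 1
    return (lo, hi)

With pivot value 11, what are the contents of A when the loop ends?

pivot = 11; lo=0, mid=0, hi=8
A[mid]=4<11: swap A[0],A[0]; lo=1,mid=1 → [4,5,6,7,8,9,15,11,16]
A[mid]=5<11: swap A[1],A[1]; lo=2,mid=2 → [4,5,6,7,8,9,15,11,16]
A[mid]=6<11: swap A[2],A[2]; lo=3,mid=3 → [4,5,6,7,8,9,15,11,16]
A[mid]=7<11: swap A[3],A[3]; lo=4,mid=4 → [4,5,6,7,8,9,15,11,16]
A[mid]=8<11: swap A[4],A[4]; lo=5,mid=5 → [4,5,6,7,8,9,15,11,16]
A[mid]=9<11: swap A[5],A[5]; lo=6,mid=6 → [4,5,6,7,8,9,15,11,16]
A[mid]=15>11: swap A[6],A[8]; hi=7 → [4,5,6,7,8,9,16,11,15]
A[mid]=16>11: swap A[6],A[7]; hi=6 → [4,5,6,7,8,9,11,16,15]
A[mid]=11=11: mid=7
end: lo=6, hi=6; A = [4,5,6,7,8,9,11,16,15]

[4,5,6,7,8,9,11,16,15]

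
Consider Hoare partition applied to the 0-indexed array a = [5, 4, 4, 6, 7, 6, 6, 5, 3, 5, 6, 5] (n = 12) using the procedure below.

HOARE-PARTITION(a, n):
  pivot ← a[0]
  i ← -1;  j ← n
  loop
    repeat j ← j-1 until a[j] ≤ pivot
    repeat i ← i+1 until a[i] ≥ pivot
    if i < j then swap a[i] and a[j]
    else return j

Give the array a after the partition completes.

pivot = a[0] = 5; i = -1, j = 12
j→11 (a[11]=5≤5), i→0 (a[0]=5≥5); i<j, swap → [5, 4, 4, 6, 7, 6, 6, 5, 3, 5, 6, 5]
j→9 (a[9]=5≤5), i→3 (a[3]=6≥5); i<j, swap → [5, 4, 4, 5, 7, 6, 6, 5, 3, 6, 6, 5]
j→8 (a[8]=3≤5), i→4 (a[4]=7≥5); i<j, swap → [5, 4, 4, 5, 3, 6, 6, 5, 7, 6, 6, 5]
j→7 (a[7]=5≤5), i→5 (a[5]=6≥5); i<j, swap → [5, 4, 4, 5, 3, 5, 6, 6, 7, 6, 6, 5]
j→5, i→6; i≥j, return j=5. a = [5, 4, 4, 5, 3, 5, 6, 6, 7, 6, 6, 5]

[5, 4, 4, 5, 3, 5, 6, 6, 7, 6, 6, 5]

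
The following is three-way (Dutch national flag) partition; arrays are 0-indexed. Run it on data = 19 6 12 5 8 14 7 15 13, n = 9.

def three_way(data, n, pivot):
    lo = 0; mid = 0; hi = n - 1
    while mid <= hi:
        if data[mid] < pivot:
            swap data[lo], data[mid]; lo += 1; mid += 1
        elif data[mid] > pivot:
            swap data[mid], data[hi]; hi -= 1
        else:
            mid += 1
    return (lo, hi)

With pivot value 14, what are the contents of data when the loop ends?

pivot = 14; lo=0, mid=0, hi=8
data[mid]=19>14: swap data[0],data[8]; hi=7 → 13 6 12 5 8 14 7 15 19
data[mid]=13<14: swap data[0],data[0]; lo=1,mid=1 → 13 6 12 5 8 14 7 15 19
data[mid]=6<14: swap data[1],data[1]; lo=2,mid=2 → 13 6 12 5 8 14 7 15 19
data[mid]=12<14: swap data[2],data[2]; lo=3,mid=3 → 13 6 12 5 8 14 7 15 19
data[mid]=5<14: swap data[3],data[3]; lo=4,mid=4 → 13 6 12 5 8 14 7 15 19
data[mid]=8<14: swap data[4],data[4]; lo=5,mid=5 → 13 6 12 5 8 14 7 15 19
data[mid]=14=14: mid=6
data[mid]=7<14: swap data[5],data[6]; lo=6,mid=7 → 13 6 12 5 8 7 14 15 19
data[mid]=15>14: swap data[7],data[7]; hi=6 → 13 6 12 5 8 7 14 15 19
end: lo=6, hi=6; data = 13 6 12 5 8 7 14 15 19

13 6 12 5 8 7 14 15 19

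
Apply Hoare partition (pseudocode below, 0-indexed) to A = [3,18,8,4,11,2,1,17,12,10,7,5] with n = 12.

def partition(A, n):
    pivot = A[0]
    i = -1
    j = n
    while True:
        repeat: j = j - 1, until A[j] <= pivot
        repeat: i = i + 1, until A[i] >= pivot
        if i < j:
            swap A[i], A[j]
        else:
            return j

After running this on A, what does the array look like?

pivot=3
j stops at 6 (1), i stops at 0 (3); swap ⇒ [1,18,8,4,11,2,3,17,12,10,7,5]
j stops at 5 (2), i stops at 1 (18); swap ⇒ [1,2,8,4,11,18,3,17,12,10,7,5]
j stops at 1, i stops at 2; i≥j ⇒ return 1. A=[1,2,8,4,11,18,3,17,12,10,7,5]

[1,2,8,4,11,18,3,17,12,10,7,5]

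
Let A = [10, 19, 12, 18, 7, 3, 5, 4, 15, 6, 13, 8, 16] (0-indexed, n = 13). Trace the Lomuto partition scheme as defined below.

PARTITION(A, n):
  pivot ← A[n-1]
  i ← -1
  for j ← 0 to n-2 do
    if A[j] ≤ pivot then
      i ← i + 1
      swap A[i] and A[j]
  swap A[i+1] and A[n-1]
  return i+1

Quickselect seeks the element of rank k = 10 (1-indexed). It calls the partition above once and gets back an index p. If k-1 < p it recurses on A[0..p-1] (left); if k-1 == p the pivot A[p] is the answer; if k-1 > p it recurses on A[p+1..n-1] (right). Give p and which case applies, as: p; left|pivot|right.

pivot=16, i=-1
j=0: 10≤16, i=0, swap(0,0) ⇒ [10, 19, 12, 18, 7, 3, 5, 4, 15, 6, 13, 8, 16]
j=1: 19>16, skip
j=2: 12≤16, i=1, swap(1,2) ⇒ [10, 12, 19, 18, 7, 3, 5, 4, 15, 6, 13, 8, 16]
j=3: 18>16, skip
j=4: 7≤16, i=2, swap(2,4) ⇒ [10, 12, 7, 18, 19, 3, 5, 4, 15, 6, 13, 8, 16]
j=5: 3≤16, i=3, swap(3,5) ⇒ [10, 12, 7, 3, 19, 18, 5, 4, 15, 6, 13, 8, 16]
j=6: 5≤16, i=4, swap(4,6) ⇒ [10, 12, 7, 3, 5, 18, 19, 4, 15, 6, 13, 8, 16]
j=7: 4≤16, i=5, swap(5,7) ⇒ [10, 12, 7, 3, 5, 4, 19, 18, 15, 6, 13, 8, 16]
j=8: 15≤16, i=6, swap(6,8) ⇒ [10, 12, 7, 3, 5, 4, 15, 18, 19, 6, 13, 8, 16]
j=9: 6≤16, i=7, swap(7,9) ⇒ [10, 12, 7, 3, 5, 4, 15, 6, 19, 18, 13, 8, 16]
j=10: 13≤16, i=8, swap(8,10) ⇒ [10, 12, 7, 3, 5, 4, 15, 6, 13, 18, 19, 8, 16]
j=11: 8≤16, i=9, swap(9,11) ⇒ [10, 12, 7, 3, 5, 4, 15, 6, 13, 8, 19, 18, 16]
swap(10,12) ⇒ [10, 12, 7, 3, 5, 4, 15, 6, 13, 8, 16, 18, 19]; return 10
p = 10; k-1 = 9 < 10 ⇒ left

10; left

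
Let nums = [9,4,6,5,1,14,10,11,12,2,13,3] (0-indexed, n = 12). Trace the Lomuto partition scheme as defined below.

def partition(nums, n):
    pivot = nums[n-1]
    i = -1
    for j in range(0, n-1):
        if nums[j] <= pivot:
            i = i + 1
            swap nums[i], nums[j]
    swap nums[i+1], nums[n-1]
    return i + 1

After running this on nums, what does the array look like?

[1,2,3,5,9,14,10,11,12,4,13,6]

pivot = nums[11] = 3; i = -1
j=0: nums[0]=9 > 3 → no swap
j=1: nums[1]=4 > 3 → no swap
j=2: nums[2]=6 > 3 → no swap
j=3: nums[3]=5 > 3 → no swap
j=4: nums[4]=1 ≤ 3 → i=0, swap nums[0],nums[4] → [1,4,6,5,9,14,10,11,12,2,13,3]
j=5: nums[5]=14 > 3 → no swap
j=6: nums[6]=10 > 3 → no swap
j=7: nums[7]=11 > 3 → no swap
j=8: nums[8]=12 > 3 → no swap
j=9: nums[9]=2 ≤ 3 → i=1, swap nums[1],nums[9] → [1,2,6,5,9,14,10,11,12,4,13,3]
j=10: nums[10]=13 > 3 → no swap
final swap nums[2],nums[11] → [1,2,3,5,9,14,10,11,12,4,13,6]; return 2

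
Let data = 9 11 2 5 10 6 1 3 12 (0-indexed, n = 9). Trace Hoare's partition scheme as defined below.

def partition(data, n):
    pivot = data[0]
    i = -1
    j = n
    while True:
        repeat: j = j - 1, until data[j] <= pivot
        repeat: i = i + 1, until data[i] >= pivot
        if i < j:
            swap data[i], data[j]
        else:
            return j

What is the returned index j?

pivot=9
j stops at 7 (3), i stops at 0 (9); swap ⇒ 3 11 2 5 10 6 1 9 12
j stops at 6 (1), i stops at 1 (11); swap ⇒ 3 1 2 5 10 6 11 9 12
j stops at 5 (6), i stops at 4 (10); swap ⇒ 3 1 2 5 6 10 11 9 12
j stops at 4, i stops at 5; i≥j ⇒ return 4. data=3 1 2 5 6 10 11 9 12

4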